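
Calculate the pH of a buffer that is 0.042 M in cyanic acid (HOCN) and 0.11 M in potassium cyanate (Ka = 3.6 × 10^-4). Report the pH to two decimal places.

pH = 3.86

pKa = −log(3.6 × 10^-4) = 3.444
Using pH = pKa + log([base]/[acid]) with [base]/[acid] = 0.11/0.042:
pH = 3.444 + (+0.418) = 3.86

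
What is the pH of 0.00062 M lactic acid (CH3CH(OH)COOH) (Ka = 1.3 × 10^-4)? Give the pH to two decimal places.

CH3CH(OH)COOH ⇌ CH3CH(OH)COO- + H+
Let x = [H+] at equilibrium. Ka = x²/(0.00062 − x).
The 5% rule fails; solving x² + Ka·x − Ka·C₀ = 0 exactly:
x = (−Ka + √(Ka² + 4·Ka·C₀))/2 = 2.26 × 10^-4 M
pH = −log(2.26 × 10^-4) = 3.65

pH = 3.65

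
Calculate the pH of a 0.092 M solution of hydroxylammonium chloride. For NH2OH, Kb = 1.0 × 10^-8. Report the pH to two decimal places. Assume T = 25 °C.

pH = 3.52

NH3OH+ is the conjugate acid of the weak base NH2OH.
Ka = Kw/Kb = 1.0×10^-14 / 1.0 × 10^-8 = 1.00 × 10^-6
From the ICE table, Ka = [H+]²/(0.092 − [H+]) = 1.00 × 10^-6.
Since Ka ≪ C₀, [H+] ≈ √(Ka·C₀) = 3.03 × 10^-4 M.
Check: 0.33% ionized — well under 5%, approximation valid.
pH = −log(3.03 × 10^-4) = 3.52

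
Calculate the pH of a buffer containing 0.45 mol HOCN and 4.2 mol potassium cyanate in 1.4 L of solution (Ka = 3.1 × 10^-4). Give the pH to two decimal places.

pKa = −log(3.1 × 10^-4) = 3.509
pH = pKa + log([A⁻]/[HA]) = 3.509 + log(4.2/0.45)
pH = 3.509 + (+0.970) = 4.48

pH = 4.48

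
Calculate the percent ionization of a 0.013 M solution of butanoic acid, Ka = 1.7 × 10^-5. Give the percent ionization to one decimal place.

3.6%

CH3(CH2)2COOH ⇌ CH3(CH2)2COO- + H+; let x = [H+] at equilibrium.
x ≈ √(Ka·C₀) = √(1.7 × 10^-5 × 0.013) = 4.70 × 10^-4 M
Fraction ionized = 4.70 × 10^-4 / 0.013 = 0.0362 → 3.6%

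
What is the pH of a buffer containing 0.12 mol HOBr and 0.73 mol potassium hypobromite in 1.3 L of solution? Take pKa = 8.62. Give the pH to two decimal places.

Using pH = pKa + log([base]/[acid]) with [base]/[acid] = 0.73/0.12:
pH = 8.62 + (+0.784) = 9.40

pH = 9.40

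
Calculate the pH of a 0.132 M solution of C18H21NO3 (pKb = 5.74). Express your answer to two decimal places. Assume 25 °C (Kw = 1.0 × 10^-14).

pH = 10.69

C18H21NO3 + H2O ⇌ C18H22NO3+ + OH-
Kb = 10^(−5.74) = 1.82 × 10^-6
Kb = x²/(0.132 − x) = 1.82 × 10^-6
Assume x ≪ 0.132: x ≈ √(1.82 × 10^-6 × 0.132) = 4.90 × 10^-4 M
(x/C₀ = 0.37% < 5%, so the approximation holds.)
pOH = −log(4.90 × 10^-4) = 3.31; pH = 14.00 − 3.31 = 10.69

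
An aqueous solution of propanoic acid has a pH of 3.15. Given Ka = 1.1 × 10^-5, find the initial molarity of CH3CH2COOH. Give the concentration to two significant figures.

[H+] = 10^(-3.15) = 7.08 × 10^-4 M = x
Ka = x²/(C₀ − x) ⇒ C₀ = x + x²/Ka
C₀ = 7.08 × 10^-4 + (7.08 × 10^-4)²/(1.1 × 10^-5) = 4.63 × 10^-2 M

C₀ = 4.6 × 10^-2 M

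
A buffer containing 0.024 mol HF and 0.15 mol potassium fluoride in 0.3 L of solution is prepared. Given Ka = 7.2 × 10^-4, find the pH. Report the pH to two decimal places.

pKa = −log(7.2 × 10^-4) = 3.143
pH = pKa + log([A⁻]/[HA]) = 3.143 + log(0.15/0.024)
pH = 3.143 + (+0.796) = 3.94

pH = 3.94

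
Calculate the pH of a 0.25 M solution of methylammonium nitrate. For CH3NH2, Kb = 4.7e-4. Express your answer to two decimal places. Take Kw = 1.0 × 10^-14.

CH3NH3+ is the conjugate acid of the weak base CH3NH2.
Ka = Kw/Kb = 1.0×10^-14 / 4.7 × 10^-4 = 2.13 × 10^-11
From the ICE table, Ka = [H+]²/(0.25 − [H+]) = 2.13 × 10^-11.
Assume [H+] ≪ 0.25: [H+] ≈ √(2.13 × 10^-11 × 0.25) = 2.31 × 10^-6 M
([H+]/C₀ = 0.00092% < 5%, so the approximation holds.)
pH = −log[H+] = −log(2.31 × 10^-6) = 5.64

pH = 5.64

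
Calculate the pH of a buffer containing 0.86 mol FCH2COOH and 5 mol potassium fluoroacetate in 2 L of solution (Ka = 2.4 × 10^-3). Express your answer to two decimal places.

pKa = −log(2.4 × 10^-3) = 2.620
Using pH = pKa + log([base]/[acid]) with [base]/[acid] = 5/0.86:
pH = 2.620 + (+0.764) = 3.38

pH = 3.38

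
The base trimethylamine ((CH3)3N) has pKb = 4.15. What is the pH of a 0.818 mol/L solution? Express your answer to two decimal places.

(CH3)3N + H2O ⇌ (CH3)3NH+ + OH-
Kb = 10^(−4.15) = 7.08 × 10^-5
From the ICE table, Kb = x²/(0.818 − x) = 7.08 × 10^-5.
Assume x ≪ 0.818: x ≈ √(7.08 × 10^-5 × 0.818) = 7.61 × 10^-3 M
Check: 0.93% ionized — well under 5%, approximation valid.
pOH = 2.12, so pH = 14.00 − pOH = 11.88

pH = 11.88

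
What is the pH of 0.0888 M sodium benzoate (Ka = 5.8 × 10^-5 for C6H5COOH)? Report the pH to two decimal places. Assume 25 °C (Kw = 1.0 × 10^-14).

pH = 8.59

C6H5COO- is the conjugate base of the weak acid C6H5COOH.
Kb = Kw/Ka = 1.0×10^-14 / 5.8 × 10^-5 = 1.72 × 10^-10
From the ICE table, Kb = x²/(0.0888 − x) = 1.72 × 10^-10.
Assume x ≪ 0.0888: x ≈ √(1.72 × 10^-10 × 0.0888) = 3.91 × 10^-6 M
(x/C₀ = 0.0044% < 5%, so the approximation holds.)
pOH = 5.41, so pH = 14.00 − pOH = 8.59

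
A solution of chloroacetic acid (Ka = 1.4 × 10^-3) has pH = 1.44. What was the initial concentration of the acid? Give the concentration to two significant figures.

[H+] = 10^(-1.44) = 3.63 × 10^-2 M = x
Ka = x²/(C₀ − x) ⇒ C₀ = x + x²/Ka
C₀ = 3.63 × 10^-2 + (3.63 × 10^-2)²/(1.4 × 10^-3) = 9.78 × 10^-1 M

C₀ = 9.8 × 10^-1 M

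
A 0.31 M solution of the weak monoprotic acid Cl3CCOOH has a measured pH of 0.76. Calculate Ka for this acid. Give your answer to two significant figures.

[H+] = 10^(-0.76) = 1.74 × 10^-1 M
At equilibrium [HA] = 0.31 − 1.74 × 10^-1 = 1.36 × 10^-1 M
Ka = [H+][A-]/[HA] = (1.74 × 10^-1)² / 1.36 × 10^-1 = 2.2 × 10^-1

Ka = 2.2 × 10^-1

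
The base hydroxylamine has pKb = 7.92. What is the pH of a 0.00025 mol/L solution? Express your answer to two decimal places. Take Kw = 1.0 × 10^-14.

NH2OH + H2O ⇌ NH3OH+ + OH-
Kb = 10^(−7.92) = 1.20 × 10^-8
Kb = [OH-]²/(0.00025 − [OH-]) = 1.20 × 10^-8
Since Kb ≪ C₀, [OH-] ≈ √(Kb·C₀) = 1.73 × 10^-6 M.
Check: 0.69% ionized — well under 5%, approximation valid.
pOH = 5.76, so pH = 14.00 − pOH = 8.24

pH = 8.24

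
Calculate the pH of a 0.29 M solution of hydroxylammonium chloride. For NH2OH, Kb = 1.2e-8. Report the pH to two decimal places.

NH3OH+ is the conjugate acid of the weak base NH2OH.
Ka = Kw/Kb = 1.0×10^-14 / 1.2 × 10^-8 = 8.33 × 10^-7
From the ICE table, Ka = [H+]²/(0.29 − [H+]) = 8.33 × 10^-7.
Since Ka ≪ C₀, [H+] ≈ √(Ka·C₀) = 4.91 × 10^-4 M.
pH = −log[H+] = −log(4.91 × 10^-4) = 3.31

pH = 3.31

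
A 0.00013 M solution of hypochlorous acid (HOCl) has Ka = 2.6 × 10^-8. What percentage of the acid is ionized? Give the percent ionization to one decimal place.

HOCl ⇌ OCl- + H+; let x = [H+] at equilibrium.
x ≈ √(Ka·C₀) = √(2.6 × 10^-8 × 0.00013) = 1.84 × 10^-6 M
% ionization = x/C₀ × 100% = 1.84 × 10^-6/0.00013 × 100% = 1.4%

1.4%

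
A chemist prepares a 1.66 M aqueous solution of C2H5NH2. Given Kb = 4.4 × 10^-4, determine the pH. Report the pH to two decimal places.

C2H5NH2 + H2O ⇌ C2H5NH3+ + OH-
Kb = x²/(1.66 − x) = 4.4 × 10^-4
Assume x ≪ 1.66: x ≈ √(4.4 × 10^-4 × 1.66) = 2.70 × 10^-2 M
(x/C₀ = 1.6% < 5%, so the approximation holds.)
pOH = −log(2.70 × 10^-2) = 1.57; pH = 14.00 − 1.57 = 12.43

pH = 12.43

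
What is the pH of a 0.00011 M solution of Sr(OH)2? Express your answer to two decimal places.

pH = 10.34

Sr(OH)2 is a strong base (each formula unit releases 2 OH-); [OH-] = 0.00022 M.
pOH = -log(0.00022) = 3.66
pH = 14.00 - 3.66 = 10.34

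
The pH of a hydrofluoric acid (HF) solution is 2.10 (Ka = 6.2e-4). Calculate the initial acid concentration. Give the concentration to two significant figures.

C₀ = 1.1 × 10^-1 M

[H+] = 10^(-2.10) = 7.94 × 10^-3 M = x
Ka = x²/(C₀ − x) ⇒ C₀ = x + x²/Ka
C₀ = 7.94 × 10^-3 + (7.94 × 10^-3)²/(6.2 × 10^-4) = 1.10 × 10^-1 M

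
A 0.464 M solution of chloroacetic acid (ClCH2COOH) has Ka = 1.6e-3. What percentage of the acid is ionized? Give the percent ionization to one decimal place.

5.7%

ClCH2COOH ⇌ ClCH2COO- + H+; let x = [H+] at equilibrium.
Ka = x²/(C₀ − x); solving the quadratic gives x = 2.65 × 10^-2 M.
Fraction ionized = 2.65 × 10^-2 / 0.464 = 0.0571 → 5.7%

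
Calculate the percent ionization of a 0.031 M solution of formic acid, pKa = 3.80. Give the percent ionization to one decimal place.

HCOOH ⇌ HCOO- + H+; let x = [H+] at equilibrium.
Ka = 10^(−3.80) = 1.58 × 10^-4
Ka = x²/(C₀ − x); solving the quadratic gives x = 2.14 × 10^-3 M.
Fraction ionized = 2.14 × 10^-3 / 0.031 = 0.0690 → 6.9%

6.9%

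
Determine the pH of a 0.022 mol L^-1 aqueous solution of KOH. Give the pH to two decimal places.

pH = 12.34

KOH is a strong base; [OH-] = 0.022 M.
pOH = -log(0.022) = 1.66
pH = 14.00 - 1.66 = 12.34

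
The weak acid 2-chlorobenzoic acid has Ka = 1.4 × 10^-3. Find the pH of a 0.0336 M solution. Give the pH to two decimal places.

pH = 2.21

ClC6H4COOH ⇌ ClC6H4COO- + H+
Ka = x²/(0.0336 − x) = 1.4 × 10^-3
x is not negligible relative to C₀; solve x² + 0.0014·x − 4.7e-05 = 0.
x = [−0.0014 + √(0.0014² + 0.000188)]/2 = 6.19 × 10^-3 M
pH = −log[H+] = −log(6.19 × 10^-3) = 2.21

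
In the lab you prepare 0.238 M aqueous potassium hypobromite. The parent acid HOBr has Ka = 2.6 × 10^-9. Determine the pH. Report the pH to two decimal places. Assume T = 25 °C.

pH = 10.98

OBr- is the conjugate base of the weak acid HOBr.
Kb = Kw/Ka = 1.0×10^-14 / 2.6 × 10^-9 = 3.85 × 10^-6
Kb = [OH-]²/(0.238 − [OH-]) = 3.85 × 10^-6
Assume [OH-] ≪ 0.238: [OH-] ≈ √(3.85 × 10^-6 × 0.238) = 9.57 × 10^-4 M
pOH = 3.02, so pH = 14.00 − pOH = 10.98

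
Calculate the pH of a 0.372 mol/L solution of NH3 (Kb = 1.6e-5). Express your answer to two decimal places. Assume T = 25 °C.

NH3 + H2O ⇌ NH4+ + OH-
Kb = [OH-]²/(0.372 − [OH-]) = 1.6 × 10^-5
Neglecting [OH-] in the denominator: [OH-] = √(1.6 × 10^-5 × 0.372) = 2.44 × 10^-3 M
([OH-]/C₀ = 0.66% < 5%, so the approximation holds.)
pOH = −log(2.44 × 10^-3) = 2.61; pH = 14.00 − 2.61 = 11.39

pH = 11.39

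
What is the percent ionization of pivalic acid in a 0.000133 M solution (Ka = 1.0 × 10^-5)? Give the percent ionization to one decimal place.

23.9%

(CH3)3CCOOH ⇌ (CH3)3CCOO- + H+; let x = [H+] at equilibrium.
Ka = x²/(C₀ − x); solving the quadratic gives x = 3.18 × 10^-5 M.
% ionization = x/C₀ × 100% = 3.18 × 10^-5/0.000133 × 100% = 23.9%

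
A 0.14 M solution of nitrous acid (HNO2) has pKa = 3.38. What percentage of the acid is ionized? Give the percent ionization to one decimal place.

HNO2 ⇌ NO2- + H+; let x = [H+] at equilibrium.
Ka = 10^(−3.38) = 4.17 × 10^-4
Ka = x²/(C₀ − x); solving the quadratic gives x = 7.44 × 10^-3 M.
% ionization = x/C₀ × 100% = 7.44 × 10^-3/0.14 × 100% = 5.3%

5.3%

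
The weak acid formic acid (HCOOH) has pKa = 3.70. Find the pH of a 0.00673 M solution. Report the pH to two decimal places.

HCOOH ⇌ HCOO- + H+
Ka = 10^(−3.70) = 2.00 × 10^-4
Ka = [H+]²/(0.00673 − [H+]) = 2.00 × 10^-4
[H+] is not negligible relative to C₀; solve [H+]² + 0.0002·[H+] − 1.35e-06 = 0.
[H+] = [−0.0002 + √(0.0002² + 5.38e-06)]/2 = 1.06 × 10^-3 M
pH = −log(1.06 × 10^-3) = 2.97

pH = 2.97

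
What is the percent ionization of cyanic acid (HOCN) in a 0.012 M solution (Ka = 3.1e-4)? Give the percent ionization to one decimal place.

HOCN ⇌ OCN- + H+; let x = [H+] at equilibrium.
Ka = x²/(C₀ − x); solving the quadratic gives x = 1.78 × 10^-3 M.
Fraction ionized = 1.78 × 10^-3 / 0.012 = 0.1483 → 14.8%

14.8%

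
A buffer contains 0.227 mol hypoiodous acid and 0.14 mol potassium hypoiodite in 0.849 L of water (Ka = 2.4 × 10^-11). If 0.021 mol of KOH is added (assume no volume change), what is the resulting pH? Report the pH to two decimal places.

OH- converts HOI to OI-: HOI → 0.206 mol, OI- → 0.161 mol.
pKa = −log(2.4 × 10^-11) = 10.620
Henderson–Hasselbalch with mole ratio 0.161/0.206: pH = 10.620 + (-0.107)

pH = 10.51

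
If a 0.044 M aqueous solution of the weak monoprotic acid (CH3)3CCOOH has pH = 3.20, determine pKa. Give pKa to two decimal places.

pKa = 5.04

[H+] = 10^(-3.20) = 6.31 × 10^-4 M
At equilibrium [HA] = 0.044 − 6.31 × 10^-4 = 4.34 × 10^-2 M
Ka = [H+][A-]/[HA] = (6.31 × 10^-4)² / 4.34 × 10^-2 = 9.17 × 10^-6
pKa = -log(9.17 × 10^-6) = 5.04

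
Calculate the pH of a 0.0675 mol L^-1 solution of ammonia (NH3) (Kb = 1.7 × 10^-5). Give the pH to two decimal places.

NH3 + H2O ⇌ NH4+ + OH-
Kb = x²/(0.0675 − x) = 1.7 × 10^-5
Assume x ≪ 0.0675: x ≈ √(1.7 × 10^-5 × 0.0675) = 1.07 × 10^-3 M
(x/C₀ = 1.6% < 5%, so the approximation holds.)
pOH = 2.97, so pH = 14.00 − pOH = 11.03

pH = 11.03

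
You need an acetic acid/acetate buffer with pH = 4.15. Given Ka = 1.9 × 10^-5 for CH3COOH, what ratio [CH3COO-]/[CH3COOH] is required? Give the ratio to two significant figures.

ratio = 0.27

pKa = -log(1.9 × 10^-5) = 4.721
pH = pKa + log(r) ⇒ log(r) = 4.15 − 4.721 = -0.571
r = [CH3COO-]/[CH3COOH] = 10^(-0.571) = 0.269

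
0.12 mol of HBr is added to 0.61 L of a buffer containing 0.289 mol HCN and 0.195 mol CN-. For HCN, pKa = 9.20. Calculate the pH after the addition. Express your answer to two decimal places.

After neutralization: n(HCN) = 0.409 mol, n(CN-) = 0.075 mol.
Henderson–Hasselbalch with mole ratio 0.075/0.409: pH = 9.20 + (-0.737)

pH = 8.46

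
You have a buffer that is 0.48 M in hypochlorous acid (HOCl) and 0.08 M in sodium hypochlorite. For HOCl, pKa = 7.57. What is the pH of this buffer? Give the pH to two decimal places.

pH = 6.79

Using pH = pKa + log([base]/[acid]) with [base]/[acid] = 0.08/0.48:
pH = 7.57 + (-0.778) = 6.79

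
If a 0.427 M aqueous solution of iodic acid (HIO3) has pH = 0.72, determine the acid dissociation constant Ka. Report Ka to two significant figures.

[H+] = 10^(-0.72) = 1.91 × 10^-1 M
At equilibrium [HA] = 0.427 − 1.91 × 10^-1 = 2.36 × 10^-1 M
Ka = [H+][A-]/[HA] = (1.91 × 10^-1)² / 2.36 × 10^-1 = 1.5 × 10^-1

Ka = 1.5 × 10^-1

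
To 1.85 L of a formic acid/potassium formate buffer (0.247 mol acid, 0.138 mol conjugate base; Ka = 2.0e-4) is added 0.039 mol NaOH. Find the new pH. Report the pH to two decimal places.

pH = 3.63

OH- converts HCOOH to HCOO-: HCOOH → 0.208 mol, HCOO- → 0.177 mol.
pKa = −log(2.0 × 10^-4) = 3.699
pH = pKa + log(n_HCOO-/n_HCOOH) = 3.699 + log(0.177/0.208) = 3.699 + (-0.070)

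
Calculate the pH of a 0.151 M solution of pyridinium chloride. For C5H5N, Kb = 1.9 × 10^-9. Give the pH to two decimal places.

C5H5NH+ is the conjugate acid of the weak base C5H5N.
Ka = Kw/Kb = 1.0×10^-14 / 1.9 × 10^-9 = 5.26 × 10^-6
From the ICE table, Ka = [H+]²/(0.151 − [H+]) = 5.26 × 10^-6.
Neglecting [H+] in the denominator: [H+] = √(5.26 × 10^-6 × 0.151) = 8.91 × 10^-4 M
pH = −log(8.91 × 10^-4) = 3.05

pH = 3.05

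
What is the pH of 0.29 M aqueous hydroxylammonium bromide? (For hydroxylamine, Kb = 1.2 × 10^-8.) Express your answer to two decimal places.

pH = 3.31

NH3OH+ is the conjugate acid of the weak base NH2OH.
Ka = Kw/Kb = 1.0×10^-14 / 1.2 × 10^-8 = 8.33 × 10^-7
From the ICE table, Ka = [H+]²/(0.29 − [H+]) = 8.33 × 10^-7.
Since Ka ≪ C₀, [H+] ≈ √(Ka·C₀) = 4.91 × 10^-4 M.
Check: 0.17% ionized — well under 5%, approximation valid.
pH = −log(4.91 × 10^-4) = 3.31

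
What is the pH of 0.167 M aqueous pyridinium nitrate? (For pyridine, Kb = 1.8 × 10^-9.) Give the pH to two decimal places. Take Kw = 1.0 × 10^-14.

pH = 3.02

C5H5NH+ is the conjugate acid of the weak base C5H5N.
Ka = Kw/Kb = 1.0×10^-14 / 1.8 × 10^-9 = 5.56 × 10^-6
From the ICE table, Ka = [H+]²/(0.167 − [H+]) = 5.56 × 10^-6.
Neglecting [H+] in the denominator: [H+] = √(5.56 × 10^-6 × 0.167) = 9.64 × 10^-4 M
([H+]/C₀ = 0.58% < 5%, so the approximation holds.)
pH = −log[H+] = −log(9.64 × 10^-4) = 3.02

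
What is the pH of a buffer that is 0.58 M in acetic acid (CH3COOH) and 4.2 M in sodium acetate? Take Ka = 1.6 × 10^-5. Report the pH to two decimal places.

pH = 5.66

pKa = −log(1.6 × 10^-5) = 4.796
Henderson–Hasselbalch: pH = pKa + log([CH3COO-]/[CH3COOH]) = 4.796 + log(4.2/0.58)
pH = 4.796 + (+0.860) = 5.66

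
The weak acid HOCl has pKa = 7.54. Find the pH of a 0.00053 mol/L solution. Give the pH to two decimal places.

HOCl ⇌ OCl- + H+
Ka = 10^(−7.54) = 2.88 × 10^-8
Let x = [H+] at equilibrium. Ka = x²/(0.00053 − x).
Assume x ≪ 0.00053: x ≈ √(2.88 × 10^-8 × 0.00053) = 3.91 × 10^-6 M
Check: 0.74% ionized — well under 5%, approximation valid.
pH = −log[H+] = −log(3.91 × 10^-6) = 5.41

pH = 5.41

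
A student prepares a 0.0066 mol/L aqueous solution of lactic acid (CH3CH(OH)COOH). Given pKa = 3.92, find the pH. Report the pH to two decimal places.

CH3CH(OH)COOH ⇌ CH3CH(OH)COO- + H+
Ka = 10^(−3.92) = 1.20 × 10^-4
Ka = x²/(0.0066 − x) = 1.20 × 10^-4
The 5% rule fails; solving x² + Ka·x − Ka·C₀ = 0 exactly:
x = (−Ka + √(Ka² + 4·Ka·C₀))/2 = 8.32 × 10^-4 M
pH = −log(8.32 × 10^-4) = 3.08

pH = 3.08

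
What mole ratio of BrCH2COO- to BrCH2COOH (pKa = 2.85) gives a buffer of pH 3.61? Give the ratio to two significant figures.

pH = pKa + log(r) ⇒ log(r) = 3.61 − 2.85 = +0.76
r = [BrCH2COO-]/[BrCH2COOH] = 10^(+0.76) = 5.75

ratio = 5.8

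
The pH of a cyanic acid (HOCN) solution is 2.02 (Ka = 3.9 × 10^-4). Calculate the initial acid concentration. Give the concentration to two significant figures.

[H+] = 10^(-2.02) = 9.55 × 10^-3 M = x
Ka = x²/(C₀ − x) ⇒ C₀ = x + x²/Ka
C₀ = 9.55 × 10^-3 + (9.55 × 10^-3)²/(3.9 × 10^-4) = 2.43 × 10^-1 M

C₀ = 2.4 × 10^-1 M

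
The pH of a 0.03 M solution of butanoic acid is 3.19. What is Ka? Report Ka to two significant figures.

[H+] = 10^(-3.19) = 6.46 × 10^-4 M
At equilibrium [HA] = 0.03 − 6.46 × 10^-4 = 2.94 × 10^-2 M
Ka = [H+][A-]/[HA] = (6.46 × 10^-4)² / 2.94 × 10^-2 = 1.4 × 10^-5

Ka = 1.4 × 10^-5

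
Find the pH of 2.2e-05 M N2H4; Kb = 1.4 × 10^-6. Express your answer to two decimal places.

N2H4 + H2O ⇌ N2H5+ + OH-
Kb = x²/(2.2e-05 − x) = 1.4 × 10^-6
The 5% rule fails; solving x² + Kb·x − Kb·C₀ = 0 exactly:
x = (−Kb + √(Kb² + 4·Kb·C₀))/2 = 4.89 × 10^-6 M
pOH = 5.31, so pH = 14.00 − pOH = 8.69

pH = 8.69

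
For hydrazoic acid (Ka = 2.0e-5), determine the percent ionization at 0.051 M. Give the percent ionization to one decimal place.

2.0%

HN3 ⇌ N3- + H+; let x = [H+] at equilibrium.
x ≈ √(Ka·C₀) = √(2.0 × 10^-5 × 0.051) = 1.01 × 10^-3 M
% ionization = x/C₀ × 100% = 1.01 × 10^-3/0.051 × 100% = 2.0%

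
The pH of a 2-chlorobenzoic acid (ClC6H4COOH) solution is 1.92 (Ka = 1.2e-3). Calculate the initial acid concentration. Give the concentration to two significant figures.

[H+] = 10^(-1.92) = 1.20 × 10^-2 M = x
Ka = x²/(C₀ − x) ⇒ C₀ = x + x²/Ka
C₀ = 1.20 × 10^-2 + (1.20 × 10^-2)²/(1.2 × 10^-3) = 1.32 × 10^-1 M

C₀ = 1.3 × 10^-1 M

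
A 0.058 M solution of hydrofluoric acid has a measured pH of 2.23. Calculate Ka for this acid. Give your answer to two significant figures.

[H+] = 10^(-2.23) = 5.89 × 10^-3 M
At equilibrium [HA] = 0.058 − 5.89 × 10^-3 = 5.21 × 10^-2 M
Ka = [H+][A-]/[HA] = (5.89 × 10^-3)² / 5.21 × 10^-2 = 6.7 × 10^-4

Ka = 6.7 × 10^-4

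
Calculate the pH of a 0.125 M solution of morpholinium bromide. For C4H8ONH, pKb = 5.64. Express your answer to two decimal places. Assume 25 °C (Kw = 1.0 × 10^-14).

C4H8ONH2+ is the conjugate acid of the weak base C4H8ONH.
Kb = 10^(−5.64) = 2.29 × 10^-6
Ka = Kw/Kb = 1.0×10^-14 / 2.29 × 10^-6 = 4.37 × 10^-9
From the ICE table, Ka = x²/(0.125 − x) = 4.37 × 10^-9.
Since Ka ≪ C₀, x ≈ √(Ka·C₀) = 2.34 × 10^-5 M.
Check: 0.019% ionized — well under 5%, approximation valid.
pH = −log(2.34 × 10^-5) = 4.63

pH = 4.63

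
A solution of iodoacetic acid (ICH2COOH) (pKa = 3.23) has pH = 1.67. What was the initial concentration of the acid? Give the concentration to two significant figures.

C₀ = 8.0 × 10^-1 M

[H+] = 10^(-1.67) = 2.14 × 10^-2 M = x
Ka = 10^(−3.23) = 5.89 × 10^-4
Ka = x²/(C₀ − x) ⇒ C₀ = x + x²/Ka
C₀ = 2.14 × 10^-2 + (2.14 × 10^-2)²/(5.89 × 10^-4) = 7.99 × 10^-1 M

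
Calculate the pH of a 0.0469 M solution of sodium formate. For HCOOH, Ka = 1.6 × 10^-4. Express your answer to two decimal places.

HCOO- is the conjugate base of the weak acid HCOOH.
Kb = Kw/Ka = 1.0×10^-14 / 1.6 × 10^-4 = 6.25 × 10^-11
From the ICE table, Kb = x²/(0.0469 − x) = 6.25 × 10^-11.
Neglecting x in the denominator: x = √(6.25 × 10^-11 × 0.0469) = 1.71 × 10^-6 M
(x/C₀ = 0.0037% < 5%, so the approximation holds.)
pOH = 5.77, so pH = 14.00 − pOH = 8.23

pH = 8.23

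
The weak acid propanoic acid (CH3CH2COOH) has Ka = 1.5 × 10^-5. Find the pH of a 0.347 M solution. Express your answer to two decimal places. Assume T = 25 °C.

CH3CH2COOH ⇌ CH3CH2COO- + H+
From the ICE table, Ka = x²/(0.347 − x) = 1.5 × 10^-5.
Assume x ≪ 0.347: x ≈ √(1.5 × 10^-5 × 0.347) = 2.28 × 10^-3 M
(x/C₀ = 0.66% < 5%, so the approximation holds.)
pH = −log(2.28 × 10^-3) = 2.64

pH = 2.64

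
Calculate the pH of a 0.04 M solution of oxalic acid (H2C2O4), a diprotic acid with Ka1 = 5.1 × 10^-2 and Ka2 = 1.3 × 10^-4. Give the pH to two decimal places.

pH = 1.58

Since Ka1 ≫ Ka2, the first ionization dominates [H+].
Ka1 = x²/(0.04 − x) = 5.1 × 10^-2
Solving the quadratic: x = (−Ka1 + √(Ka1² + 4·Ka1·C₀))/2 = 2.64 × 10^-2 M
pH = −log(2.64 × 10^-2) = 1.58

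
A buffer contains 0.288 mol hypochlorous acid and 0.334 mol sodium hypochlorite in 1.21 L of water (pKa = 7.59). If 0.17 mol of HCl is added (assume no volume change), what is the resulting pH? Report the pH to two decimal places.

After neutralization: n(HOCl) = 0.458 mol, n(OCl-) = 0.164 mol.
pH = pKa + log(n_OCl-/n_HOCl) = 7.59 + log(0.164/0.458) = 7.59 + (-0.446)

pH = 7.14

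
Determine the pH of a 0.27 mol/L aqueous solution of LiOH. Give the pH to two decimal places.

pH = 13.43

LiOH is a strong base; [OH-] = 0.27 M.
pOH = -log(0.27) = 0.57
pH = 14.00 - 0.57 = 13.43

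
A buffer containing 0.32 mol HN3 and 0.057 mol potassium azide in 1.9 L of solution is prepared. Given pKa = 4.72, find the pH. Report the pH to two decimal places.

pH = pKa + log([A⁻]/[HA]) = 4.72 + log(0.057/0.32)
pH = 4.72 + (-0.749) = 3.97

pH = 3.97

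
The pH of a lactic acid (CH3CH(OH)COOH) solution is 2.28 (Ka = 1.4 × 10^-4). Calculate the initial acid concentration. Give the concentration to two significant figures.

[H+] = 10^(-2.28) = 5.25 × 10^-3 M = x
Ka = x²/(C₀ − x) ⇒ C₀ = x + x²/Ka
C₀ = 5.25 × 10^-3 + (5.25 × 10^-3)²/(1.4 × 10^-4) = 2.02 × 10^-1 M

C₀ = 2.0 × 10^-1 M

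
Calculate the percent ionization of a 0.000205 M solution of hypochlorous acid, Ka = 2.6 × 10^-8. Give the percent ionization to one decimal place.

HOCl ⇌ OCl- + H+; let x = [H+] at equilibrium.
x ≈ √(Ka·C₀) = √(2.6 × 10^-8 × 0.000205) = 2.31 × 10^-6 M
Fraction ionized = 2.31 × 10^-6 / 0.000205 = 0.0113 → 1.1%

1.1%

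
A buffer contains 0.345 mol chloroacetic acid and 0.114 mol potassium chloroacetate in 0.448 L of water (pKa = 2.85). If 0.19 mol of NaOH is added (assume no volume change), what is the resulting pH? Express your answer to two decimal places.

pH = 3.14

OH- converts ClCH2COOH to ClCH2COO-: ClCH2COOH → 0.155 mol, ClCH2COO- → 0.304 mol.
pH = pKa + log([A⁻]/[HA]) = 2.85 + log(0.304/0.155) = 2.85 +0.293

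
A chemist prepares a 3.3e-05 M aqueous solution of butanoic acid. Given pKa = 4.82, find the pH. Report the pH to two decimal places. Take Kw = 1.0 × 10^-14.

pH = 4.80

CH3(CH2)2COOH ⇌ CH3(CH2)2COO- + H+
Ka = 10^(−4.82) = 1.51 × 10^-5
From the ICE table, Ka = [H+]²/(3.3e-05 − [H+]) = 1.51 × 10^-5.
[H+] is not negligible relative to C₀; solve [H+]² + 1.51e-05·[H+] − 4.98e-10 = 0.
[H+] = (−Ka + √(Ka² + 4·Ka·C₀))/2 = 1.60 × 10^-5 M
pH = −log[H+] = −log(1.60 × 10^-5) = 4.80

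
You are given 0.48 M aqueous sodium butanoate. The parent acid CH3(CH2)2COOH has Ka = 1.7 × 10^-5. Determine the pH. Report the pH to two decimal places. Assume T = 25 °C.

CH3(CH2)2COO- is the conjugate base of the weak acid CH3(CH2)2COOH.
Kb = Kw/Ka = 1.0×10^-14 / 1.7 × 10^-5 = 5.88 × 10^-10
From the ICE table, Kb = [OH-]²/(0.48 − [OH-]) = 5.88 × 10^-10.
Since Kb ≪ C₀, [OH-] ≈ √(Kb·C₀) = 1.68 × 10^-5 M.
pOH = 4.77, so pH = 14.00 − pOH = 9.23

pH = 9.23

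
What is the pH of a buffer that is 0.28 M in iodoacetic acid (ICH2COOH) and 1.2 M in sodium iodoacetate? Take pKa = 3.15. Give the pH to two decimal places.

Henderson–Hasselbalch: pH = pKa + log([ICH2COO-]/[ICH2COOH]) = 3.15 + log(1.2/0.28)
pH = 3.15 + (+0.632) = 3.78

pH = 3.78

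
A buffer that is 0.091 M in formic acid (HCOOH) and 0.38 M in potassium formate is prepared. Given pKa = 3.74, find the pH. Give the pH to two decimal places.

pH = 4.36

Henderson–Hasselbalch: pH = pKa + log([HCOO-]/[HCOOH]) = 3.74 + log(0.38/0.091)
pH = 3.74 + (+0.621) = 4.36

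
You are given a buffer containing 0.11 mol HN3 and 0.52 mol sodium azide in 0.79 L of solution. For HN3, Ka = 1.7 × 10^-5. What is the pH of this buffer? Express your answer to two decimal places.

pH = 5.44

pKa = −log(1.7 × 10^-5) = 4.770
Henderson–Hasselbalch: pH = pKa + log([N3-]/[HN3]) = 4.770 + log(0.52/0.11)
pH = 4.770 + (+0.675) = 5.44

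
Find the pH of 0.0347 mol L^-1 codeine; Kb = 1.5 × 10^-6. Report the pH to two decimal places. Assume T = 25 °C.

pH = 10.36

C18H21NO3 + H2O ⇌ C18H22NO3+ + OH-
Kb = x²/(0.0347 − x) = 1.5 × 10^-6
Neglecting x in the denominator: x = √(1.5 × 10^-6 × 0.0347) = 2.28 × 10^-4 M
pOH = 3.64, so pH = 14.00 − pOH = 10.36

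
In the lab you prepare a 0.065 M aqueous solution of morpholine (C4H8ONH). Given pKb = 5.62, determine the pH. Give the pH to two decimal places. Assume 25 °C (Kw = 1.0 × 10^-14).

pH = 10.60

C4H8ONH + H2O ⇌ C4H8ONH2+ + OH-
Kb = 10^(−5.62) = 2.40 × 10^-6
Kb = [OH-]²/(0.065 − [OH-]) = 2.40 × 10^-6
Neglecting [OH-] in the denominator: [OH-] = √(2.40 × 10^-6 × 0.065) = 3.95 × 10^-4 M
([OH-]/C₀ = 0.61% < 5%, so the approximation holds.)
pOH = −log(3.95 × 10^-4) = 3.40; pH = 14.00 − 3.40 = 10.60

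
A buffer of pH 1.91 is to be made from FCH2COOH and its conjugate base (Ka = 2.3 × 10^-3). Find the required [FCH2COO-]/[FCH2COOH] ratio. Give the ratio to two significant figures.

pKa = -log(2.3 × 10^-3) = 2.638
pH = pKa + log(r) ⇒ log(r) = 1.91 − 2.638 = -0.728
r = [FCH2COO-]/[FCH2COOH] = 10^(-0.728) = 0.187

ratio = 0.19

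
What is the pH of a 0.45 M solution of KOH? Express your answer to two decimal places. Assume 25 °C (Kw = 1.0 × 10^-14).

pH = 13.65

KOH is a strong base; [OH-] = 0.45 M.
pOH = -log(0.45) = 0.35
pH = 14.00 - 0.35 = 13.65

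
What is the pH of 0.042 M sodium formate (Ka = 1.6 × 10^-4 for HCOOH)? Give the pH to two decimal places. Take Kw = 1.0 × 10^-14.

HCOO- is the conjugate base of the weak acid HCOOH.
Kb = Kw/Ka = 1.0×10^-14 / 1.6 × 10^-4 = 6.25 × 10^-11
From the ICE table, Kb = [OH-]²/(0.042 − [OH-]) = 6.25 × 10^-11.
Neglecting [OH-] in the denominator: [OH-] = √(6.25 × 10^-11 × 0.042) = 1.62 × 10^-6 M
Check: 0.0039% ionized — well under 5%, approximation valid.
pOH = −log(1.62 × 10^-6) = 5.79; pH = 14.00 − 5.79 = 8.21

pH = 8.21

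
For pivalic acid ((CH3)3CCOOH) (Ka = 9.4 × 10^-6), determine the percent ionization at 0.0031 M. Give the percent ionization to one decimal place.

5.4%

(CH3)3CCOOH ⇌ (CH3)3CCOO- + H+; let x = [H+] at equilibrium.
Solve x² + 9.4e-06x − 2.91e-08 = 0 → x = 1.66 × 10^-4 M
Fraction ionized = 1.66 × 10^-4 / 0.0031 = 0.0535 → 5.4%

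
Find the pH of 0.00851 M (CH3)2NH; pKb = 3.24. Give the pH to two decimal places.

pH = 11.29

(CH3)2NH + H2O ⇌ (CH3)2NH2+ + OH-
Kb = 10^(−3.24) = 5.75 × 10^-4
From the ICE table, Kb = [OH-]²/(0.00851 − [OH-]) = 5.75 × 10^-4.
Here C₀/Kb ≈ 14.8, so the small-[OH-] approximation fails. Use the quadratic:
[OH-] = [−0.000575 + √(0.000575² + 1.96e-05)]/2 = 1.94 × 10^-3 M
pOH = −log(1.94 × 10^-3) = 2.71; pH = 14.00 − 2.71 = 11.29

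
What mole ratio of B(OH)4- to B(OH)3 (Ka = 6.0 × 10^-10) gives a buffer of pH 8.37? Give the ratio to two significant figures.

ratio = 0.14

pKa = -log(6.0 × 10^-10) = 9.222
pH = pKa + log(r) ⇒ log(r) = 8.37 − 9.222 = -0.852
r = [B(OH)4-]/[B(OH)3] = 10^(-0.852) = 0.141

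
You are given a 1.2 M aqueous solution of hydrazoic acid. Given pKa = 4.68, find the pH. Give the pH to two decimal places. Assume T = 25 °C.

HN3 ⇌ N3- + H+
Ka = 10^(−4.68) = 2.09 × 10^-5
From the ICE table, Ka = [H+]²/(1.2 − [H+]) = 2.09 × 10^-5.
Since Ka ≪ C₀, [H+] ≈ √(Ka·C₀) = 5.01 × 10^-3 M.
pH = −log(5.01 × 10^-3) = 2.30

pH = 2.30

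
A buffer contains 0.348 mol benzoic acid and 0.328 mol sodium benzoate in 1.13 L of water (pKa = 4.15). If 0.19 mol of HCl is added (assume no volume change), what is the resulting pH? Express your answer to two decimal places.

pH = 3.56

Added H+ converts C6H5COO- to C6H5COOH: C6H5COOH → 0.538 mol, C6H5COO- → 0.138 mol.
Henderson–Hasselbalch with mole ratio 0.138/0.538: pH = 4.15 + (-0.591)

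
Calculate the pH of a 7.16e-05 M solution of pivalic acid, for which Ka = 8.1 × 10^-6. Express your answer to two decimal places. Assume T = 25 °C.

(CH3)3CCOOH ⇌ (CH3)3CCOO- + H+
Ka = [H+]²/(7.16e-05 − [H+]) = 8.1 × 10^-6
Here C₀/Ka ≈ 8.84, so the small-[H+] approximation fails. Use the quadratic:
[H+] = (−Ka + √(Ka² + 4·Ka·C₀))/2 = 2.04 × 10^-5 M
pH = −log[H+] = −log(2.04 × 10^-5) = 4.69

pH = 4.69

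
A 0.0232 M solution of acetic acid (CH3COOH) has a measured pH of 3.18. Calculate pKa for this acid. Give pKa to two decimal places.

pKa = 4.71

[H+] = 10^(-3.18) = 6.61 × 10^-4 M
At equilibrium [HA] = 0.0232 − 6.61 × 10^-4 = 2.25 × 10^-2 M
Ka = [H+][A-]/[HA] = (6.61 × 10^-4)² / 2.25 × 10^-2 = 1.94 × 10^-5
pKa = -log(1.94 × 10^-5) = 4.71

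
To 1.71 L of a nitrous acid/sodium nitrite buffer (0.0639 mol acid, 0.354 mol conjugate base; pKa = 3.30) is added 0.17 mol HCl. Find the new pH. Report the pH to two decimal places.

After neutralization: n(HNO2) = 0.234 mol, n(NO2-) = 0.184 mol.
pH = pKa + log(n_NO2-/n_HNO2) = 3.30 + log(0.184/0.234) = 3.30 + (-0.104)

pH = 3.20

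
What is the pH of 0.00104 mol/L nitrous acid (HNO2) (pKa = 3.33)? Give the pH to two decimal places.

HNO2 ⇌ NO2- + H+
Ka = 10^(−3.33) = 4.68 × 10^-4
From the ICE table, Ka = [H+]²/(0.00104 − [H+]) = 4.68 × 10^-4.
Here C₀/Ka ≈ 2.22, so the small-[H+] approximation fails. Use the quadratic:
[H+] = (−Ka + √(Ka² + 4·Ka·C₀))/2 = 5.02 × 10^-4 M
pH = −log(5.02 × 10^-4) = 3.30

pH = 3.30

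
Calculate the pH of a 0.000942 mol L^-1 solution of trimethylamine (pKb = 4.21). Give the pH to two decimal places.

(CH3)3N + H2O ⇌ (CH3)3NH+ + OH-
Kb = 10^(−4.21) = 6.17 × 10^-5
Kb = [OH-]²/(0.000942 − [OH-]) = 6.17 × 10^-5
Here C₀/Kb ≈ 15.3, so the small-[OH-] approximation fails. Use the quadratic:
[OH-] = (−Kb + √(Kb² + 4·Kb·C₀))/2 = 2.12 × 10^-4 M
pOH = −log(2.12 × 10^-4) = 3.67; pH = 14.00 − 3.67 = 10.33

pH = 10.33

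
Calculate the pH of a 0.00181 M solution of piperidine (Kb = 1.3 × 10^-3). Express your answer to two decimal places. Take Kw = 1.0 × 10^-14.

C5H10NH + H2O ⇌ C5H10NH2+ + OH-
Kb = [OH-]²/(0.00181 − [OH-]) = 1.3 × 10^-3
Here C₀/Kb ≈ 1.39, so the small-[OH-] approximation fails. Use the quadratic:
[OH-] = (−Kb + √(Kb² + 4·Kb·C₀))/2 = 1.02 × 10^-3 M
pOH = −log(1.02 × 10^-3) = 2.99; pH = 14.00 − 2.99 = 11.01

pH = 11.01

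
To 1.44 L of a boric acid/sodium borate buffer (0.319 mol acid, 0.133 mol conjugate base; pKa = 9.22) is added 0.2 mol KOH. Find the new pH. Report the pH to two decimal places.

After neutralization: n(B(OH)3) = 0.119 mol, n(B(OH)4-) = 0.333 mol.
pH = pKa + log(n_B(OH)4-/n_B(OH)3) = 9.22 + log(0.333/0.119) = 9.22 + (+0.447)

pH = 9.67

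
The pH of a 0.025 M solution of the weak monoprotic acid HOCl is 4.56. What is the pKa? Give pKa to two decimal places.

[H+] = 10^(-4.56) = 2.75 × 10^-5 M
At equilibrium [HA] = 0.025 − 2.75 × 10^-5 = 2.50 × 10^-2 M
Ka = [H+][A-]/[HA] = (2.75 × 10^-5)² / 2.50 × 10^-2 = 3.03 × 10^-8
pKa = -log(3.03 × 10^-8) = 7.52

pKa = 7.52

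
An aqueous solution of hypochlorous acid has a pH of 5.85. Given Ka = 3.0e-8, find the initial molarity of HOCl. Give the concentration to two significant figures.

[H+] = 10^(-5.85) = 1.41 × 10^-6 M = x
Ka = x²/(C₀ − x) ⇒ C₀ = x + x²/Ka
C₀ = 1.41 × 10^-6 + (1.41 × 10^-6)²/(3.0 × 10^-8) = 6.77 × 10^-5 M

C₀ = 6.8 × 10^-5 M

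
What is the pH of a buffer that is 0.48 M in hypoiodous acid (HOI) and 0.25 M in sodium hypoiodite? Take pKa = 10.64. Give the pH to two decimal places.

Henderson–Hasselbalch: pH = pKa + log([OI-]/[HOI]) = 10.64 + log(0.25/0.48)
pH = 10.64 + (-0.283) = 10.36

pH = 10.36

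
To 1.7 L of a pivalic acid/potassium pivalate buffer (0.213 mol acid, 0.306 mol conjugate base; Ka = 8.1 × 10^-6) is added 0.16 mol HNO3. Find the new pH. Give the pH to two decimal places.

After neutralization: n((CH3)3CCOOH) = 0.373 mol, n((CH3)3CCOO-) = 0.146 mol.
pKa = −log(8.1 × 10^-6) = 5.092
pH = pKa + log([A⁻]/[HA]) = 5.092 + log(0.146/0.373) = 5.092 -0.407

pH = 4.68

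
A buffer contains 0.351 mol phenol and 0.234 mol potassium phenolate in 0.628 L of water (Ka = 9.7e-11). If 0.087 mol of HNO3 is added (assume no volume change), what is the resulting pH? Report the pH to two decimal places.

Added H+ converts C6H5O- to C6H5OH: C6H5OH → 0.438 mol, C6H5O- → 0.147 mol.
pKa = −log(9.7 × 10^-11) = 10.013
pH = pKa + log([A⁻]/[HA]) = 10.013 + log(0.147/0.438) = 10.013 -0.474

pH = 9.54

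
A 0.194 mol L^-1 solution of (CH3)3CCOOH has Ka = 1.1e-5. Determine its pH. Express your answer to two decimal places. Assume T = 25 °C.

pH = 2.84

(CH3)3CCOOH ⇌ (CH3)3CCOO- + H+
Ka = x²/(0.194 − x) = 1.1 × 10^-5
Assume x ≪ 0.194: x ≈ √(1.1 × 10^-5 × 0.194) = 1.46 × 10^-3 M
(x/C₀ = 0.75% < 5%, so the approximation holds.)
pH = −log(1.46 × 10^-3) = 2.84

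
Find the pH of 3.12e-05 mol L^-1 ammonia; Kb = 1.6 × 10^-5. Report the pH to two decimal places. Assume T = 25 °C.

NH3 + H2O ⇌ NH4+ + OH-
From the ICE table, Kb = x²/(3.12e-05 − x) = 1.6 × 10^-5.
Here C₀/Kb ≈ 1.95, so the small-x approximation fails. Use the quadratic:
x = (−Kb + √(Kb² + 4·Kb·C₀))/2 = 1.57 × 10^-5 M
pOH = −log(1.57 × 10^-5) = 4.80; pH = 14.00 − 4.80 = 9.20

pH = 9.20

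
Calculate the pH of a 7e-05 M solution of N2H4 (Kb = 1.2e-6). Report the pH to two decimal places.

pH = 8.93

N2H4 + H2O ⇌ N2H5+ + OH-
Kb = [OH-]²/(7e-05 − [OH-]) = 1.2 × 10^-6
Here C₀/Kb ≈ 58.3, so the small-[OH-] approximation fails. Use the quadratic:
[OH-] = [−1.2e-06 + √(1.2e-06² + 3.36e-10)]/2 = 8.58 × 10^-6 M
pOH = −log(8.58 × 10^-6) = 5.07; pH = 14.00 − 5.07 = 8.93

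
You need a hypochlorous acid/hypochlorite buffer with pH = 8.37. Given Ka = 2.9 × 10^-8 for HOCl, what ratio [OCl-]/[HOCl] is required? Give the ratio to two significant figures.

ratio = 6.8

pKa = -log(2.9 × 10^-8) = 7.538
pH = pKa + log(r) ⇒ log(r) = 8.37 − 7.538 = +0.832
r = [OCl-]/[HOCl] = 10^(+0.832) = 6.79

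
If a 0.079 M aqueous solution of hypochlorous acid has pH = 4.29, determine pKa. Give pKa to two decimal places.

pKa = 7.48

[H+] = 10^(-4.29) = 5.13 × 10^-5 M
At equilibrium [HA] = 0.079 − 5.13 × 10^-5 = 7.89 × 10^-2 M
Ka = [H+][A-]/[HA] = (5.13 × 10^-5)² / 7.89 × 10^-2 = 3.34 × 10^-8
pKa = -log(3.34 × 10^-8) = 7.48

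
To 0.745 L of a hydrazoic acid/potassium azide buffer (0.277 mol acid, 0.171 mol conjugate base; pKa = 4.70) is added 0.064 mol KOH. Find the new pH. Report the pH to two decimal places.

pH = 4.74

OH- converts HN3 to N3-: HN3 → 0.213 mol, N3- → 0.235 mol.
pH = pKa + log(n_N3-/n_HN3) = 4.70 + log(0.235/0.213) = 4.70 + (+0.043)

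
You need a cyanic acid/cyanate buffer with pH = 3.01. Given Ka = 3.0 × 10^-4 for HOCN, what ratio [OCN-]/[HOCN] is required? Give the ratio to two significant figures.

ratio = 0.31

pKa = -log(3.0 × 10^-4) = 3.523
pH = pKa + log(r) ⇒ log(r) = 3.01 − 3.523 = -0.513
r = [OCN-]/[HOCN] = 10^(-0.513) = 0.307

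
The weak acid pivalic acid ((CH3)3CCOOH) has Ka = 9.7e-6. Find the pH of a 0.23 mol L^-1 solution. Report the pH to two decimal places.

pH = 2.83

(CH3)3CCOOH ⇌ (CH3)3CCOO- + H+
From the ICE table, Ka = x²/(0.23 − x) = 9.7 × 10^-6.
Neglecting x in the denominator: x = √(9.7 × 10^-6 × 0.23) = 1.49 × 10^-3 M
pH = −log[H+] = −log(1.49 × 10^-3) = 2.83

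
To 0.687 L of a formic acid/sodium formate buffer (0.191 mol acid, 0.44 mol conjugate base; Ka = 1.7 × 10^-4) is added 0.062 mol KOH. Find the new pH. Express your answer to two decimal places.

OH- converts HCOOH to HCOO-: HCOOH → 0.129 mol, HCOO- → 0.502 mol.
pKa = −log(1.7 × 10^-4) = 3.770
Henderson–Hasselbalch with mole ratio 0.502/0.129: pH = 3.770 + (+0.590)

pH = 4.36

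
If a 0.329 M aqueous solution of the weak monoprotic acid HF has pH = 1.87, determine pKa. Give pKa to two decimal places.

pKa = 3.24

[H+] = 10^(-1.87) = 1.35 × 10^-2 M
At equilibrium [HA] = 0.329 − 1.35 × 10^-2 = 3.16 × 10^-1 M
Ka = [H+][A-]/[HA] = (1.35 × 10^-2)² / 3.16 × 10^-1 = 5.77 × 10^-4
pKa = -log(5.77 × 10^-4) = 3.24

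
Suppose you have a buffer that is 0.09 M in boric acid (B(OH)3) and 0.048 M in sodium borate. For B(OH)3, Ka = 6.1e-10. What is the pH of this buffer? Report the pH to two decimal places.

pKa = −log(6.1 × 10^-10) = 9.215
pH = pKa + log([A⁻]/[HA]) = 9.215 + log(0.048/0.09)
pH = 9.215 + (-0.273) = 8.94

pH = 8.94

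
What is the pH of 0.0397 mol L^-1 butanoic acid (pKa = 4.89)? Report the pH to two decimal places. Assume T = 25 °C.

pH = 3.15

CH3(CH2)2COOH ⇌ CH3(CH2)2COO- + H+
Ka = 10^(−4.89) = 1.29 × 10^-5
From the ICE table, Ka = [H+]²/(0.0397 − [H+]) = 1.29 × 10^-5.
Since Ka ≪ C₀, [H+] ≈ √(Ka·C₀) = 7.16 × 10^-4 M.
pH = −log[H+] = −log(7.16 × 10^-4) = 3.15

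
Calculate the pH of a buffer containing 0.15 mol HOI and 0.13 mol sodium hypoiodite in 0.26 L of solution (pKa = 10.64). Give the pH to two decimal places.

pH = 10.58

pH = pKa + log([A⁻]/[HA]) = 10.64 + log(0.13/0.15)
pH = 10.64 + (-0.062) = 10.58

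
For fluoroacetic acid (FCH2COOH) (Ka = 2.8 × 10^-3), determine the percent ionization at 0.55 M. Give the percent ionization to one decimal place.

6.9%

FCH2COOH ⇌ FCH2COO- + H+; let x = [H+] at equilibrium.
Ka = x²/(C₀ − x); solving the quadratic gives x = 3.79 × 10^-2 M.
Fraction ionized = 3.79 × 10^-2 / 0.55 = 0.0689 → 6.9%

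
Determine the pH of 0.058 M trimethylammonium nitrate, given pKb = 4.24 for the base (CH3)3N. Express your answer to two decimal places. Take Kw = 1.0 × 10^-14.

(CH3)3NH+ is the conjugate acid of the weak base (CH3)3N.
Kb = 10^(−4.24) = 5.75 × 10^-5
Ka = Kw/Kb = 1.0×10^-14 / 5.75 × 10^-5 = 1.74 × 10^-10
Let x = [H+] at equilibrium. Ka = x²/(0.058 − x).
Since Ka ≪ C₀, x ≈ √(Ka·C₀) = 3.18 × 10^-6 M.
(x/C₀ = 0.0055% < 5%, so the approximation holds.)
pH = −log[H+] = −log(3.18 × 10^-6) = 5.50

pH = 5.50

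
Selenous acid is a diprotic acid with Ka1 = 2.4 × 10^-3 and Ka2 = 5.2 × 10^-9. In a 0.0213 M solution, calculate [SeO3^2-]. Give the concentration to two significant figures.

First ionization gives [H+] ≈ [HSeO3-] = 6.05 × 10^-3 M.
Second step: Ka2 = [H+][SeO3^2-]/[HSeO3-] ≈ [SeO3^2-] (since [H+] ≈ [HSeO3-]).
So [SeO3^2-] ≈ Ka2.

5.2 × 10^-9 M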